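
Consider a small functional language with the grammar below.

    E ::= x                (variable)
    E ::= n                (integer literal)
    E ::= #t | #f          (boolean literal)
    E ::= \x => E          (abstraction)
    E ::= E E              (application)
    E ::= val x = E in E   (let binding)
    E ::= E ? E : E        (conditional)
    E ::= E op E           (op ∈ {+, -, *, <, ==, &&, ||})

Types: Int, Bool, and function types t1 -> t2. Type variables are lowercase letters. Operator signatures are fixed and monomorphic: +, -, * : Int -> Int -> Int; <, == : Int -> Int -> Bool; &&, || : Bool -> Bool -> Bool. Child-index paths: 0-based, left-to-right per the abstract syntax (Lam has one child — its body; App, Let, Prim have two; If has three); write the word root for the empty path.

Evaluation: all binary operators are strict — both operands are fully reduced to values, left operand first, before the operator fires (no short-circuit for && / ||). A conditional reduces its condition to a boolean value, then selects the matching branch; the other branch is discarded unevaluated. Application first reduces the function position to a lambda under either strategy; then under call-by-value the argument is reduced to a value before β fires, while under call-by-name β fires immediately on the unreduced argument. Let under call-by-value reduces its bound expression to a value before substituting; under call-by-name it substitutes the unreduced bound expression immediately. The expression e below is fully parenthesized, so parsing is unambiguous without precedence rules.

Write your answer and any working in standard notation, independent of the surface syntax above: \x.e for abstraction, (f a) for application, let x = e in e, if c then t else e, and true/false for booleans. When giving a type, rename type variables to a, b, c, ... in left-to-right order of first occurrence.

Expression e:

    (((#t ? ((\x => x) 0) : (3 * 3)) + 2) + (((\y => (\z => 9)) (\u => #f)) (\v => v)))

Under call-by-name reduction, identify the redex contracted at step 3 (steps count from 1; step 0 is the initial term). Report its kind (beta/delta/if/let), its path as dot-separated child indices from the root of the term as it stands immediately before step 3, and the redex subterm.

Answer: delta at 0 : (0 + 2)

Working:
step 0: (((if true then ((\x.x) 0) else (3 * 3)) + 2) + (((\y.(\z.9)) (\u.false)) (\v.v)))
step 1: [if@0.0] ((((\x.x) 0) + 2) + (((\y.(\z.9)) (\u.false)) (\v.v)))
step 2: [beta@0.0] ((0 + 2) + (((\y.(\z.9)) (\u.false)) (\v.v)))
step 3: [delta@0] (2 + (((\y.(\z.9)) (\u.false)) (\v.v)))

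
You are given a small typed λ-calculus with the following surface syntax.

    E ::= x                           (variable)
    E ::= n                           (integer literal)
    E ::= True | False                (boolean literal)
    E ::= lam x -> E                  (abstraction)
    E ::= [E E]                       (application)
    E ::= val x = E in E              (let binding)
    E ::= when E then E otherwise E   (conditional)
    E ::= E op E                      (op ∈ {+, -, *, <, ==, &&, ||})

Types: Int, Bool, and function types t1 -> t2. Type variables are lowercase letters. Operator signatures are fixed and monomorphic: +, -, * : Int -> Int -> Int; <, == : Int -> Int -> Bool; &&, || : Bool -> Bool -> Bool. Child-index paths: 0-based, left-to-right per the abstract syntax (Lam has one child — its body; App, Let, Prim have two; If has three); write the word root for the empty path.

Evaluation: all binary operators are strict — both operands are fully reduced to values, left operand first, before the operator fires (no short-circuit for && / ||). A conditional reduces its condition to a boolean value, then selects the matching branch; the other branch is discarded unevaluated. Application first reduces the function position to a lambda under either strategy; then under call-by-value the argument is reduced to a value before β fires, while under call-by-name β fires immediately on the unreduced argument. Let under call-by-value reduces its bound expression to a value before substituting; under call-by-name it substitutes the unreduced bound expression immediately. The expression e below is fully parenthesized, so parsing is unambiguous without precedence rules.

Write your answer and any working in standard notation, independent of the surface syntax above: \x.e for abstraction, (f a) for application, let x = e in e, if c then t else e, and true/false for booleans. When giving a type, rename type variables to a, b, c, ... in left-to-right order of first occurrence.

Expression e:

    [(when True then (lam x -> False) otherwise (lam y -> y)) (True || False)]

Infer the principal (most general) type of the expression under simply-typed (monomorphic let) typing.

Derivation:
  unify Bool ~ Bool
\x._ : a -> Bool
y : b
\y._ : b -> b
  unify a -> Bool ~ b -> b
  unify a ~ b
  unify Bool ~ b
  unify Bool ~ Bool
  unify Bool ~ Bool
  unify Bool -> Bool ~ Bool -> c
  unify Bool ~ Bool
  unify Bool ~ c
_ _ : Bool

Answer: Bool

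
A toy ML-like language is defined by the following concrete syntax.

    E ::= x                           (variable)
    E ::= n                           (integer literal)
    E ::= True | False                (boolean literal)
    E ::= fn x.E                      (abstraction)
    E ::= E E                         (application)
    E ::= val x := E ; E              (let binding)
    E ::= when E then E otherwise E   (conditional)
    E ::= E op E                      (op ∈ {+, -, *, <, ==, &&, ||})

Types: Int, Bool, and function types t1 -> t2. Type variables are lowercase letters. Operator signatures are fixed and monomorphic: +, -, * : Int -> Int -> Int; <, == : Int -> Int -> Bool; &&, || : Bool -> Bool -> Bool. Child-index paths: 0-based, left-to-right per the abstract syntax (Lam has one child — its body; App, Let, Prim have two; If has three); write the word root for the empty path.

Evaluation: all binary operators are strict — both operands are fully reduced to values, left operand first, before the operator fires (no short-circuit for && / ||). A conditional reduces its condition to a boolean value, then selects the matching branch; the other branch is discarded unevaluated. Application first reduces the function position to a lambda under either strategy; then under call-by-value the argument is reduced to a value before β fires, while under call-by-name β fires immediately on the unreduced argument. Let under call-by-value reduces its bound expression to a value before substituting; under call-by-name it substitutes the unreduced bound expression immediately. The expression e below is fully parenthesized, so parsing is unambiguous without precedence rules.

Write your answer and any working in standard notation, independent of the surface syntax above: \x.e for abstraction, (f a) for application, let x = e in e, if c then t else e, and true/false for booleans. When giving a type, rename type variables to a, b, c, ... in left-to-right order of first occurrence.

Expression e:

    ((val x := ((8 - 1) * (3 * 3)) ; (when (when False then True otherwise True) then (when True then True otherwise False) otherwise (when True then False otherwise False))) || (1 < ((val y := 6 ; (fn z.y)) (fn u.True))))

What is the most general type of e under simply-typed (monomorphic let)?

Answer: Bool

Working:
  unify Int ~ Int
  unify Int ~ Int
  unify Int ~ Int
  unify Int ~ Int
  unify Int ~ Int
  unify Int ~ Int
let x : Int
  unify Bool ~ Bool
  unify Bool ~ Bool
  unify Bool ~ Bool
  unify Bool ~ Bool
  unify Bool ~ Bool
  unify Bool ~ Bool
  unify Bool ~ Bool
  unify Bool ~ Bool
  unify Bool ~ Bool
  unify Int ~ Int
let y : Int
y : Int
\z._ : a -> Int
\u._ : b -> Bool
  unify a -> Int ~ (b -> Bool) -> c
  unify a ~ b -> Bool
  unify Int ~ c
_ _ : Int
  unify Int ~ Int
  unify Bool ~ Bool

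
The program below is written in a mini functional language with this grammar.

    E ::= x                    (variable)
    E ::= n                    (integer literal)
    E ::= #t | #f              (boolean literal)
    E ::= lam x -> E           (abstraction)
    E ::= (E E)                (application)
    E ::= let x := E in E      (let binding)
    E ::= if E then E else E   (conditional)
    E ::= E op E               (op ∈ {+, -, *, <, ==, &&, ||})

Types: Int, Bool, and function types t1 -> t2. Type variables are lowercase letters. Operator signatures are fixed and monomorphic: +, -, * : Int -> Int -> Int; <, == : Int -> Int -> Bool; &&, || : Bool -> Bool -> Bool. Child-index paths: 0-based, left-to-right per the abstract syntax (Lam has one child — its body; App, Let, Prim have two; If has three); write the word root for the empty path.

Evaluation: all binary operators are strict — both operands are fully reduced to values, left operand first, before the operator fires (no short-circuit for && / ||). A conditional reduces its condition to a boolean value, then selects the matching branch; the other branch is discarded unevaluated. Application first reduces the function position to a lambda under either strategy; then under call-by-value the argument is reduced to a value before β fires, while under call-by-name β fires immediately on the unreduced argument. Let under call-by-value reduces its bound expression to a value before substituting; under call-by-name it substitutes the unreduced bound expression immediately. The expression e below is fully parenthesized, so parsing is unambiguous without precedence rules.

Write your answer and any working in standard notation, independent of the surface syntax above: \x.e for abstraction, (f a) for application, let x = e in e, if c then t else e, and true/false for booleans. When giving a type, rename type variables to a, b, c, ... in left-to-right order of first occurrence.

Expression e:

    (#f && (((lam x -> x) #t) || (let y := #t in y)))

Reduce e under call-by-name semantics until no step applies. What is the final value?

Working:
step 0: (false && (((\x.x) true) || (let y = true in y)))
step 1: [beta@1.0] (false && (true || (let y = true in y)))
step 2: [let@1.1] (false && (true || true))
step 3: [delta@1] (false && true)
step 4: [delta@root] false

Answer: false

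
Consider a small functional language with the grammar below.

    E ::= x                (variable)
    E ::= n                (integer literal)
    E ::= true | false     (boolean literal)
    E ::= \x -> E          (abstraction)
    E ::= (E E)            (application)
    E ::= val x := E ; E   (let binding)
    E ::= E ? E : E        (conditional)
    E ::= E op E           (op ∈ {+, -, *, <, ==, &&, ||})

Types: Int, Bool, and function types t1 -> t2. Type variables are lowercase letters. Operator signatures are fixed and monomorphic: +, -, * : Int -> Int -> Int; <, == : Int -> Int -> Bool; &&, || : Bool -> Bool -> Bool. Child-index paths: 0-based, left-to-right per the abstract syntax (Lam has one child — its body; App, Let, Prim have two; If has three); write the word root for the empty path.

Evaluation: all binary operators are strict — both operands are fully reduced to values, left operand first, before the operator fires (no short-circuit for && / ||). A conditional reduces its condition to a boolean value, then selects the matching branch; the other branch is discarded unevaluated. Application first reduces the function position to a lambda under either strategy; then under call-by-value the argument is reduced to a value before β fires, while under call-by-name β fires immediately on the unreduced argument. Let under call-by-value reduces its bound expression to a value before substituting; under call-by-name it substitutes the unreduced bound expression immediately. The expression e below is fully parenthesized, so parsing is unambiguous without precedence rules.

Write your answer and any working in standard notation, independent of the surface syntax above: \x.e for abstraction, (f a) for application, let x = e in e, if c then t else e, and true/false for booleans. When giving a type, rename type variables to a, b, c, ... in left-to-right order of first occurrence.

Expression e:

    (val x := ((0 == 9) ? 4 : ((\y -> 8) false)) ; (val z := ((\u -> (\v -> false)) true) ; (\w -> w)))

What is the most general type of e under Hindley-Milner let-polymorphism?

Derivation:
  unify Int ~ Int
  unify Int ~ Int
  unify Bool ~ Bool
\y._ : a -> Int
  unify a -> Int ~ Bool -> b
  unify a ~ Bool
  unify Int ~ b
_ _ : Int
  unify Int ~ Int
let x : Int
\v._ : d -> Bool
\u._ : c -> d -> Bool
  unify c -> d -> Bool ~ Bool -> e
  unify c ~ Bool
  unify d -> Bool ~ e
_ _ : d -> Bool
let z : forall. d -> Bool
w : f
\w._ : f -> f

Answer: a -> a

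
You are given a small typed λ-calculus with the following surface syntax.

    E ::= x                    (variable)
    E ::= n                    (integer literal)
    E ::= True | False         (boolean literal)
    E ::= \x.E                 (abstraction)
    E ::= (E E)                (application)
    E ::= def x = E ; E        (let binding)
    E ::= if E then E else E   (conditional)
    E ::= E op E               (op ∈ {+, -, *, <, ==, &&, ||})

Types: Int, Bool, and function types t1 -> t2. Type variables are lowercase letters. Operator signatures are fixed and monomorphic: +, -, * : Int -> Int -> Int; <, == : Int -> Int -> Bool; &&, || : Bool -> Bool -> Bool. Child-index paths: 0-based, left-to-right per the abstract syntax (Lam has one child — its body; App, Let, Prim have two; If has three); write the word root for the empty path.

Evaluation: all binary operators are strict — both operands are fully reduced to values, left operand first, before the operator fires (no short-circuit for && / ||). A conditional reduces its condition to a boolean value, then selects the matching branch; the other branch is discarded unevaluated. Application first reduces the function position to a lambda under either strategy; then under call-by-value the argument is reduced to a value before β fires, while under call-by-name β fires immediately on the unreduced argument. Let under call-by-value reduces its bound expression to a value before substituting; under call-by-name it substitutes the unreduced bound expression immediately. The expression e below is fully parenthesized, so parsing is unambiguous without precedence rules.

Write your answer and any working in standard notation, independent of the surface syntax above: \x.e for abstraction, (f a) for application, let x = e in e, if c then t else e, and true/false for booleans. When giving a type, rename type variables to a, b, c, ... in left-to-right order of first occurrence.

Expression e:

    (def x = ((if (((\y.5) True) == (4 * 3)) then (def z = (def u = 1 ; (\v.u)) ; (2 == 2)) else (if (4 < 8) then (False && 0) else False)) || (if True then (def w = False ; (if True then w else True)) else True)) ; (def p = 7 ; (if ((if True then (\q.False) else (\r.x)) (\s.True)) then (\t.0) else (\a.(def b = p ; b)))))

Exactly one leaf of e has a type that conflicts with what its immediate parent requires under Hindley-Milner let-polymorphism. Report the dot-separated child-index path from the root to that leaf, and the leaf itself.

Working:
\y._ : a -> Int
  unify a -> Int ~ Bool -> b
  unify a ~ Bool
  unify Int ~ b
_ _ : Int
  unify Int ~ Int
  unify Int ~ Int
  unify Int ~ Int
  unify Int ~ Int
  unify Bool ~ Bool
let u : Int
u : Int
\v._ : c -> Int
let z : forall. c -> Int
  unify Int ~ Int
  unify Int ~ Int
  unify Int ~ Int
  unify Int ~ Int
  unify Bool ~ Bool
  unify Bool ~ Bool
  unify Int ~ Bool
  FAIL: mismatch Int ~ Bool

Answer: 0.0.2.1.1 : 0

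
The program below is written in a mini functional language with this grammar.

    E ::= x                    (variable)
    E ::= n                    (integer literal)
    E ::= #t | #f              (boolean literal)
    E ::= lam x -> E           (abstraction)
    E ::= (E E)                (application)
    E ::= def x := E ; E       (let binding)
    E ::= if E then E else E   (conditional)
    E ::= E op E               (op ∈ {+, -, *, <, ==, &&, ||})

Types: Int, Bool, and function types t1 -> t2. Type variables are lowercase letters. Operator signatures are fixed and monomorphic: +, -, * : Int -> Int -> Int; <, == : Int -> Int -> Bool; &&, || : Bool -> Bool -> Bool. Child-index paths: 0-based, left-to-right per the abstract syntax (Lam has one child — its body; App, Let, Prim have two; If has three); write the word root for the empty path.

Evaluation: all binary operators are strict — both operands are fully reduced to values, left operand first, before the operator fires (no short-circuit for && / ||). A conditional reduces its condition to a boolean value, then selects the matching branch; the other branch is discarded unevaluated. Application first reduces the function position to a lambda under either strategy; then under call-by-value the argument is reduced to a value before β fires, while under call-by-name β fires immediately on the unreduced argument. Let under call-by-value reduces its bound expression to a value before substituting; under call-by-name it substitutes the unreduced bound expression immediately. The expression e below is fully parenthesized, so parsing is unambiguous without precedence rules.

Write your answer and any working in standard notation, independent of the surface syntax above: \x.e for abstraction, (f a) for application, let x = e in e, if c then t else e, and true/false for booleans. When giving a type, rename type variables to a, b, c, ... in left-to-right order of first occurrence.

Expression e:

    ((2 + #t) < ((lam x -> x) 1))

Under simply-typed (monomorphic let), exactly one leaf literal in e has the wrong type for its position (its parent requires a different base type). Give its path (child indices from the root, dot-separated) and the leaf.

Trace:
  unify Int ~ Int
  unify Bool ~ Int
  FAIL: mismatch Bool ~ Int

Answer: 0.1 : true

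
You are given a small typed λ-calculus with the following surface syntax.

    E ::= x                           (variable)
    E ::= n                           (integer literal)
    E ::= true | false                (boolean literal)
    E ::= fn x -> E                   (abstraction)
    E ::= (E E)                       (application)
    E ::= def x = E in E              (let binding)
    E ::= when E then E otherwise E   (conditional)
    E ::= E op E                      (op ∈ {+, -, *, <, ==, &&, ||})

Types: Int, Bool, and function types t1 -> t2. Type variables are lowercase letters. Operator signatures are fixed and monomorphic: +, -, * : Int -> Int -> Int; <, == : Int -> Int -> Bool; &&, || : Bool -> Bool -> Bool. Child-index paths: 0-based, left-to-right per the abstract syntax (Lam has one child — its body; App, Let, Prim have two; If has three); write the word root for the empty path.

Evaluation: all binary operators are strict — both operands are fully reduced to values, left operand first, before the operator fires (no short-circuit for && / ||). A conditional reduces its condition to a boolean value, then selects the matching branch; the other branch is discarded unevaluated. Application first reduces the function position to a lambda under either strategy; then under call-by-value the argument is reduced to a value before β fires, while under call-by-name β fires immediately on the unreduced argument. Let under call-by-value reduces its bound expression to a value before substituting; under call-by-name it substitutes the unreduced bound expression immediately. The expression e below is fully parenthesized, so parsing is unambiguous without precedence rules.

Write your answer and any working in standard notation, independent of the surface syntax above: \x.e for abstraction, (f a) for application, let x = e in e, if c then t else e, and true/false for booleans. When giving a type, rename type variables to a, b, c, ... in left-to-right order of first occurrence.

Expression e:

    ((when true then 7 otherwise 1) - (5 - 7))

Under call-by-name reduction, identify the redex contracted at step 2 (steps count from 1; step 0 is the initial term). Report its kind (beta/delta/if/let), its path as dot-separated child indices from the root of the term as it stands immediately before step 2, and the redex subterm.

Derivation:
step 0: ((if true then 7 else 1) - (5 - 7))
step 1: [if@0] (7 - (5 - 7))
step 2: [delta@1] (7 - -2)

Answer: delta at 1 : (5 - 7)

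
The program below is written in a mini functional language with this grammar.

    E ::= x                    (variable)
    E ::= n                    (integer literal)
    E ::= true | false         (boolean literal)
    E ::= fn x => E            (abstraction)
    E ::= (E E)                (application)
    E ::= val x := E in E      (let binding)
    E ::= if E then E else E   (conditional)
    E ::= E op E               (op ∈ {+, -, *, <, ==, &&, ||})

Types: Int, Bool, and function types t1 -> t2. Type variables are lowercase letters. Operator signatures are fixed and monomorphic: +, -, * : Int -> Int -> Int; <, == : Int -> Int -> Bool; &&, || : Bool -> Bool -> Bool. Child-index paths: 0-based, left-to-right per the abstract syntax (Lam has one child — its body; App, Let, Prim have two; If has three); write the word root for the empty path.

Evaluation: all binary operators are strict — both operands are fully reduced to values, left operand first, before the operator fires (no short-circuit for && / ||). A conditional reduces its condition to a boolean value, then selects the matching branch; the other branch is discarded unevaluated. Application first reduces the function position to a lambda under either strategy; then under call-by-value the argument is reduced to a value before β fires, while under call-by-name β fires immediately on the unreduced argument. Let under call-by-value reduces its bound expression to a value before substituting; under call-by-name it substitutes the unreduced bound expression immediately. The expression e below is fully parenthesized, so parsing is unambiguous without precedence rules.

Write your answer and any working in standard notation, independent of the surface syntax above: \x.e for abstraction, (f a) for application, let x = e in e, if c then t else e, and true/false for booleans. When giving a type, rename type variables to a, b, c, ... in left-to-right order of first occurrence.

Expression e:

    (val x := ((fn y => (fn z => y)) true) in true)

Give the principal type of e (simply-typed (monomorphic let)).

Answer: Bool

Working:
y : a
\z._ : b -> a
\y._ : a -> b -> a
  unify a -> b -> a ~ Bool -> c
  unify a ~ Bool
  unify b -> Bool ~ c
_ _ : b -> Bool
let x : b -> Bool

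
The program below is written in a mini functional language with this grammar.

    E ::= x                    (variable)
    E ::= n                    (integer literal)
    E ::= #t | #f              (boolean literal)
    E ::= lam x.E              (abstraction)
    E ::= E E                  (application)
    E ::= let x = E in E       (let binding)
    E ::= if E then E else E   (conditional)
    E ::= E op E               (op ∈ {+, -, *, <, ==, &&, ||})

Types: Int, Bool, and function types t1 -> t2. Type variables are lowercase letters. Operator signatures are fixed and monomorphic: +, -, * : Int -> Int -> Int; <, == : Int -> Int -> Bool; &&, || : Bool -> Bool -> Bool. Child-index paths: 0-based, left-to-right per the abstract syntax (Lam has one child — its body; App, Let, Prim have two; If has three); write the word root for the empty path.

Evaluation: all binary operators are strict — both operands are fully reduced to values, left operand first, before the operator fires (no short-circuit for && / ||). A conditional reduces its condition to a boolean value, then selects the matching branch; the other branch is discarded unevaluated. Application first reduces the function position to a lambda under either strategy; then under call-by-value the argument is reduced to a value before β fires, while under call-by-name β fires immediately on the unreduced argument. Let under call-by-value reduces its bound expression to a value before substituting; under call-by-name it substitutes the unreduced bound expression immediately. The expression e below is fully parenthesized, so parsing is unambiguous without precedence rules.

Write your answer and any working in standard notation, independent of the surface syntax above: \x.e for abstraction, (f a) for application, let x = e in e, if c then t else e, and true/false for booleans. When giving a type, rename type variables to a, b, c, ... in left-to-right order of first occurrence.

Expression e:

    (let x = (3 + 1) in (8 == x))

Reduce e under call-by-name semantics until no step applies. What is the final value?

Answer: false

Working:
step 0: (let x = (3 + 1) in (8 == x))
step 1: [let@root] (8 == (3 + 1))
step 2: [delta@1] (8 == 4)
step 3: [delta@root] false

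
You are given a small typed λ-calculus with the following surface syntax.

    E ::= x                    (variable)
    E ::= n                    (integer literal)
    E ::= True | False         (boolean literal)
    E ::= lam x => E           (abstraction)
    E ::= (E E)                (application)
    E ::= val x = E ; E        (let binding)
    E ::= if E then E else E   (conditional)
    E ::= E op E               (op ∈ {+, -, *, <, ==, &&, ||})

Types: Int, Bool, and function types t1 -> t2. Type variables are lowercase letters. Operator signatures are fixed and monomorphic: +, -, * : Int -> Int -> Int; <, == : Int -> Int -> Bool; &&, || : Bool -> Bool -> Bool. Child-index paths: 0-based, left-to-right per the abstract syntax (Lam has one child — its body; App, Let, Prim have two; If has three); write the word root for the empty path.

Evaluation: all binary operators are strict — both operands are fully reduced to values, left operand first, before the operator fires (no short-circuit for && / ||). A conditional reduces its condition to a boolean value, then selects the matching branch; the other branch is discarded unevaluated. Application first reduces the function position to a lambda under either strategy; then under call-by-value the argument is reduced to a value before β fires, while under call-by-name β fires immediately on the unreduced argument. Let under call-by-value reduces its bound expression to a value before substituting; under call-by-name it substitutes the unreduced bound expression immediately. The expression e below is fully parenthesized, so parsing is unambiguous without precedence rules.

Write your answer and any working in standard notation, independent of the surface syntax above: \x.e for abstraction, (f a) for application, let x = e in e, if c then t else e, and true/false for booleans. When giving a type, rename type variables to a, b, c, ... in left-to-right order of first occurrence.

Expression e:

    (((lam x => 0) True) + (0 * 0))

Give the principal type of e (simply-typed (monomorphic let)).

Derivation:
\x._ : a -> Int
  unify a -> Int ~ Bool -> b
  unify a ~ Bool
  unify Int ~ b
_ _ : Int
  unify Int ~ Int
  unify Int ~ Int
  unify Int ~ Int
  unify Int ~ Int

Answer: Int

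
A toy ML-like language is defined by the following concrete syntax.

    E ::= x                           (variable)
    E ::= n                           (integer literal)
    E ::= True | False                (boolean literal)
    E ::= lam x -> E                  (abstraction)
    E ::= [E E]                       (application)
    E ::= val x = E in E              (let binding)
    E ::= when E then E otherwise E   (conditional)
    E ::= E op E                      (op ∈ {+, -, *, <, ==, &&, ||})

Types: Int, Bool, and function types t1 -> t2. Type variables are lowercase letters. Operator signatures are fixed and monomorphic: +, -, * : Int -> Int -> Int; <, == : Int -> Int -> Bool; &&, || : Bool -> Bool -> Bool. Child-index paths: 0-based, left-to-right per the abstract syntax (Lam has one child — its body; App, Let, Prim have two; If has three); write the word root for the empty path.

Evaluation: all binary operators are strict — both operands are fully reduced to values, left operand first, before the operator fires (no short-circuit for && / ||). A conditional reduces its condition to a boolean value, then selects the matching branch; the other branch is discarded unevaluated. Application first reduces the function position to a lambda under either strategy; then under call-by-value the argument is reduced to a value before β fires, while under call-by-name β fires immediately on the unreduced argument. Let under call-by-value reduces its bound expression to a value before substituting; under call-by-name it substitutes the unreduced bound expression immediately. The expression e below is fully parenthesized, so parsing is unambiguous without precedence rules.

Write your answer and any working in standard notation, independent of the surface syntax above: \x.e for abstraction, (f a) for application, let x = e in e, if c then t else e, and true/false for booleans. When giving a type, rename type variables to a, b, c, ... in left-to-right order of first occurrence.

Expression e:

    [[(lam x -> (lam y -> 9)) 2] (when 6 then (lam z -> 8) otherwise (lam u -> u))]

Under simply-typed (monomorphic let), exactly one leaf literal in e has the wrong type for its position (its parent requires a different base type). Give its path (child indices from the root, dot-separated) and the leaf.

Answer: 1.0 : 6

Trace:
\y._ : b -> Int
\x._ : a -> b -> Int
  unify a -> b -> Int ~ Int -> c
  unify a ~ Int
  unify b -> Int ~ c
_ _ : b -> Int
  unify Int ~ Bool
  FAIL: mismatch Int ~ Bool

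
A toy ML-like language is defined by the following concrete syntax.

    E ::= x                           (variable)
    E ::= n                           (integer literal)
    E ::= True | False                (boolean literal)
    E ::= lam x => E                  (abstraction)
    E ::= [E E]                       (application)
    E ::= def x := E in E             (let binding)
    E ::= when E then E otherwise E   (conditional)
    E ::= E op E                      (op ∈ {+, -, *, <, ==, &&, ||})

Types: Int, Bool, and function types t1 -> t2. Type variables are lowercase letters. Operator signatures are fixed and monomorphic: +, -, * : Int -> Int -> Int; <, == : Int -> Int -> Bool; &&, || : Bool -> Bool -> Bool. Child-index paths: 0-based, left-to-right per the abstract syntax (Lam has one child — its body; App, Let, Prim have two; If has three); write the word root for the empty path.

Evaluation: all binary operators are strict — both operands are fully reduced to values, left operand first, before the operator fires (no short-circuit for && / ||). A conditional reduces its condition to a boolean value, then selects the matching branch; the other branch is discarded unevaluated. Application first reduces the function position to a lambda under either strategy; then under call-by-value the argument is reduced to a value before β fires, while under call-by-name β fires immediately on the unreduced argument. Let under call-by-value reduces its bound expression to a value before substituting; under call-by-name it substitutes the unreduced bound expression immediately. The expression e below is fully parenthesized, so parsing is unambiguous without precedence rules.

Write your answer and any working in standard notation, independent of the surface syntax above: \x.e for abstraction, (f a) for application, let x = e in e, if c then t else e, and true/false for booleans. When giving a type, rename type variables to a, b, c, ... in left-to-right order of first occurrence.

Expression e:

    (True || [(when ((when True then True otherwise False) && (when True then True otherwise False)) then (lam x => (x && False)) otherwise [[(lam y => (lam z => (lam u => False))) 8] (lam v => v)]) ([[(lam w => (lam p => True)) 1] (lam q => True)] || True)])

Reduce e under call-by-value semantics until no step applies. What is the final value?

Working:
step 0: (true || ((if ((if true then true else false) && (if true then true else false)) then (\x.(x && false)) else (((\y.(\z.(\u.false))) 8) (\v.v))) ((((\w.(\p.true)) 1) (\q.true)) || true)))
step 1: [if@1.0.0.0] (true || ((if (true && (if true then true else false)) then (\x.(x && false)) else (((\y.(\z.(\u.false))) 8) (\v.v))) ((((\w.(\p.true)) 1) (\q.true)) || true)))
step 2: [if@1.0.0.1] (true || ((if (true && true) then (\x.(x && false)) else (((\y.(\z.(\u.false))) 8) (\v.v))) ((((\w.(\p.true)) 1) (\q.true)) || true)))
step 3: [delta@1.0.0] (true || ((if true then (\x.(x && false)) else (((\y.(\z.(\u.false))) 8) (\v.v))) ((((\w.(\p.true)) 1) (\q.true)) || true)))
step 4: [if@1.0] (true || ((\x.(x && false)) ((((\w.(\p.true)) 1) (\q.true)) || true)))
step 5: [beta@1.1.0.0] (true || ((\x.(x && false)) (((\p.true) (\q.true)) || true)))
step 6: [beta@1.1.0] (true || ((\x.(x && false)) (true || true)))
step 7: [delta@1.1] (true || ((\x.(x && false)) true))
step 8: [beta@1] (true || (true && false))
step 9: [delta@1] (true || false)
step 10: [delta@root] true

Answer: true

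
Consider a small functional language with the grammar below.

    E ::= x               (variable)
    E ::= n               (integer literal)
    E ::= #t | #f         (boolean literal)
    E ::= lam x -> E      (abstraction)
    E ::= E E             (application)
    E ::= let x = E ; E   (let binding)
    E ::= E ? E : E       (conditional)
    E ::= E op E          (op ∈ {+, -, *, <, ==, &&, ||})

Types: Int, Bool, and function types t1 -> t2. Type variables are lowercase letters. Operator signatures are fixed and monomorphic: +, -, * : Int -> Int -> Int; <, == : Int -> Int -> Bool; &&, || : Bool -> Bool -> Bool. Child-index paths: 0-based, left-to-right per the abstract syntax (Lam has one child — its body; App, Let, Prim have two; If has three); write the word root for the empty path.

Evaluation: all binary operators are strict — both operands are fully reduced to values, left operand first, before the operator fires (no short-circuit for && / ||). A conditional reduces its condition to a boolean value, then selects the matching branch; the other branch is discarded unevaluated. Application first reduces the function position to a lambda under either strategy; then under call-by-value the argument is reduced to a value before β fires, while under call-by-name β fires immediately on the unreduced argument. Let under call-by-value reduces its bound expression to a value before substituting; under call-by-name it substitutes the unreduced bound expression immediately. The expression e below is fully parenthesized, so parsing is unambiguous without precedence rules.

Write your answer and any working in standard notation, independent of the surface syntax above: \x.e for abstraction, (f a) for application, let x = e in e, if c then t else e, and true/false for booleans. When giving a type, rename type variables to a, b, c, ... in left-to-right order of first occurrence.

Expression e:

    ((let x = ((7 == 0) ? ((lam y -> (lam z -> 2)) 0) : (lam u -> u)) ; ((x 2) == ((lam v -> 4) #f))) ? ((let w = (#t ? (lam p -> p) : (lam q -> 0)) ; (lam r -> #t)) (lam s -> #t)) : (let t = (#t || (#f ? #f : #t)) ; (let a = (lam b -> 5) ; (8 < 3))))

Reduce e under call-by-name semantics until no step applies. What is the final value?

Trace:
step 0: (if (let x = (if (7 == 0) then ((\y.(\z.2)) 0) else (\u.u)) in ((x 2) == ((\v.4) false))) then ((let w = (if true then (\p.p) else (\q.0)) in (\r.true)) (\s.true)) else (let t = (true || (if false then false else true)) in (let a = (\b.5) in (8 < 3))))
step 1: [let@0] (if (((if (7 == 0) then ((\y.(\z.2)) 0) else (\u.u)) 2) == ((\v.4) false)) then ((let w = (if true then (\p.p) else (\q.0)) in (\r.true)) (\s.true)) else (let t = (true || (if false then false else true)) in (let a = (\b.5) in (8 < 3))))
step 2: [delta@0.0.0.0] (if (((if false then ((\y.(\z.2)) 0) else (\u.u)) 2) == ((\v.4) false)) then ((let w = (if true then (\p.p) else (\q.0)) in (\r.true)) (\s.true)) else (let t = (true || (if false then false else true)) in (let a = (\b.5) in (8 < 3))))
step 3: [if@0.0.0] (if (((\u.u) 2) == ((\v.4) false)) then ((let w = (if true then (\p.p) else (\q.0)) in (\r.true)) (\s.true)) else (let t = (true || (if false then false else true)) in (let a = (\b.5) in (8 < 3))))
step 4: [beta@0.0] (if (2 == ((\v.4) false)) then ((let w = (if true then (\p.p) else (\q.0)) in (\r.true)) (\s.true)) else (let t = (true || (if false then false else true)) in (let a = (\b.5) in (8 < 3))))
step 5: [beta@0.1] (if (2 == 4) then ((let w = (if true then (\p.p) else (\q.0)) in (\r.true)) (\s.true)) else (let t = (true || (if false then false else true)) in (let a = (\b.5) in (8 < 3))))
step 6: [delta@0] (if false then ((let w = (if true then (\p.p) else (\q.0)) in (\r.true)) (\s.true)) else (let t = (true || (if false then false else true)) in (let a = (\b.5) in (8 < 3))))
step 7: [if@root] (let t = (true || (if false then false else true)) in (let a = (\b.5) in (8 < 3)))
step 8: [let@root] (let a = (\b.5) in (8 < 3))
step 9: [let@root] (8 < 3)
step 10: [delta@root] false

Answer: false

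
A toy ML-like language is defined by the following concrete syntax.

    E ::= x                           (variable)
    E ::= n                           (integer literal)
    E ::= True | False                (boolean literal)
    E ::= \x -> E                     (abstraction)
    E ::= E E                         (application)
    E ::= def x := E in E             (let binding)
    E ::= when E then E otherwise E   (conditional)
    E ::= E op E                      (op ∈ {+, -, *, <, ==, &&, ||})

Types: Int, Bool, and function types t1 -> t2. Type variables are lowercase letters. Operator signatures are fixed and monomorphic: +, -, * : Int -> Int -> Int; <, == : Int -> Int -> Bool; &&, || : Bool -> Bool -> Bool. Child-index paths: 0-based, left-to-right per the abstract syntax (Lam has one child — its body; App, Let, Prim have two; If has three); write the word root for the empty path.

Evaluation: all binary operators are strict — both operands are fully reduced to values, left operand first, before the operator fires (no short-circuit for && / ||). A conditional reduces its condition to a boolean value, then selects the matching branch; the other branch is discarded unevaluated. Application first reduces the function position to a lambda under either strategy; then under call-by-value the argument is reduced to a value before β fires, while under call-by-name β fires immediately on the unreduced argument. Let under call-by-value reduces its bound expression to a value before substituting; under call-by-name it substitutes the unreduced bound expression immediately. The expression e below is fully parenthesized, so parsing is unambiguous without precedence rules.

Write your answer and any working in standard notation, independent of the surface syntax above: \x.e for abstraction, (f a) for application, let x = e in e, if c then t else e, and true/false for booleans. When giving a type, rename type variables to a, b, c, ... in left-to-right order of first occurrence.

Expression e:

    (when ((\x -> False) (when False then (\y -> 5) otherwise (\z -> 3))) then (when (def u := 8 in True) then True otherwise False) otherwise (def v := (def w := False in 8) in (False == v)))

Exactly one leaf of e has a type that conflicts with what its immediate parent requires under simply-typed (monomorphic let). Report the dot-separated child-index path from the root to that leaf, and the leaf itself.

Trace:
\x._ : a -> Bool
  unify Bool ~ Bool
\y._ : b -> Int
\z._ : c -> Int
  unify b -> Int ~ c -> Int
  unify b ~ c
  unify Int ~ Int
  unify a -> Bool ~ (c -> Int) -> d
  unify a ~ c -> Int
  unify Bool ~ d
_ _ : Bool
  unify Bool ~ Bool
let u : Int
  unify Bool ~ Bool
  unify Bool ~ Bool
let w : Bool
let v : Int
  unify Bool ~ Int
  FAIL: mismatch Bool ~ Int

Answer: 2.1.0 : false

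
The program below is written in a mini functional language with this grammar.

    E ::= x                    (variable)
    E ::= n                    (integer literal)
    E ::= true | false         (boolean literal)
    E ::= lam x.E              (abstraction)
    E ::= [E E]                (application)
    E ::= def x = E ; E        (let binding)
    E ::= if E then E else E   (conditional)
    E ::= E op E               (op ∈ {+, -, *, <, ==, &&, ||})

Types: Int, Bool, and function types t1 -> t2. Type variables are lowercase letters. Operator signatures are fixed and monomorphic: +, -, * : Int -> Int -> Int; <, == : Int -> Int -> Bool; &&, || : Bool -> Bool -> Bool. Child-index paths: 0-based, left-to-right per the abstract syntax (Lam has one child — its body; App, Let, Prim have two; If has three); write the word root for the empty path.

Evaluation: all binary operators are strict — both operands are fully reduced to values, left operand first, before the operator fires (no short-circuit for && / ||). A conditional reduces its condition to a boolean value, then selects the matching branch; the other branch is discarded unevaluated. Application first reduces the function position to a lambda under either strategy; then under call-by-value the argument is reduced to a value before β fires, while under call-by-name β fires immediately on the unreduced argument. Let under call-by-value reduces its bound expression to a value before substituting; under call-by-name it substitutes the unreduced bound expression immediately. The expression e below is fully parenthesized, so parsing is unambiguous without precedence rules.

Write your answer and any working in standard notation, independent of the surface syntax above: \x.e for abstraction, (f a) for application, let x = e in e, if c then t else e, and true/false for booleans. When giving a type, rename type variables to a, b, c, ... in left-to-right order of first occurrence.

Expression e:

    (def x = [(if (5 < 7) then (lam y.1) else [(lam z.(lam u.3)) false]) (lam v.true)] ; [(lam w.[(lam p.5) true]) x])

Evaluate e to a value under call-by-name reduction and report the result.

Answer: 5

Trace:
step 0: (let x = ((if (5 < 7) then (\y.1) else ((\z.(\u.3)) false)) (\v.true)) in ((\w.((\p.5) true)) x))
step 1: [let@root] ((\w.((\p.5) true)) ((if (5 < 7) then (\y.1) else ((\z.(\u.3)) false)) (\v.true)))
step 2: [beta@root] ((\p.5) true)
step 3: [beta@root] 5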